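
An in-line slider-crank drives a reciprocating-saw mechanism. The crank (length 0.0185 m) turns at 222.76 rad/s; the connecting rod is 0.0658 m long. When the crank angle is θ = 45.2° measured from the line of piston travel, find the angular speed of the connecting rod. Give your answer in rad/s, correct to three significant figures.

45.0

ω = 222.8 rad/s
The rod makes angle φ with the slider axis where L sinφ = r sinθ; differentiating, L cosφ·φ̇ = r ω cosθ.
L cosφ = √(L² − r² sin²θ) = 0.064477 m.
|ω_rod| = r ω |cosθ| / √(L² − r² sin²θ) = 0.0185·222.8·0.70463/0.064477 = 45.037 rad/s.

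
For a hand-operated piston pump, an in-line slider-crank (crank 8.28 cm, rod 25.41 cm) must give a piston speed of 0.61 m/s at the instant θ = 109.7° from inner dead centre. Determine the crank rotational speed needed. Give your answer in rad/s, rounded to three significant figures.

For an in-line slider-crank, |v_piston| = rω|sinθ|·[1 + r cosθ/√(L² − r² sin²θ)].
With r = 0.0828 m, L = 0.2541 m, θ = 109.7°: the bracketed kinematic factor |dx/dθ| = 0.068957 m.
ω = v/|dx/dθ| = 0.61/0.068957 = 8.8461 rad/s.

8.85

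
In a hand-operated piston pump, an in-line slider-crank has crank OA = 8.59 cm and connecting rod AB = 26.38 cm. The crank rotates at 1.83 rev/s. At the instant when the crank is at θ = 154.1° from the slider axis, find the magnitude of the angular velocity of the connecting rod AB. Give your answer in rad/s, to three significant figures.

3.40

ω = 11.5 rad/s (converted from 1.83 rev/s).
The rod makes angle φ with the slider axis where L sinφ = r sinθ; differentiating, L cosφ·φ̇ = r ω cosθ.
L cosφ = √(L² − r² sin²θ) = 0.26112 m.
|ω_rod| = r ω |cosθ| / √(L² − r² sin²θ) = 0.0859·11.5·0.89956/0.26112 = 3.4026 rad/s.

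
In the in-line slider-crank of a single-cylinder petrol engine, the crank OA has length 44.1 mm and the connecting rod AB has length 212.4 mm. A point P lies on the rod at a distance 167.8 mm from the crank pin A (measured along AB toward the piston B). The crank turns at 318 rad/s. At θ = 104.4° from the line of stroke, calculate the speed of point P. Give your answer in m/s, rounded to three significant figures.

13.0

ω = 318 rad/s.  Crank-pin speed |V_A| = rω = 14.024 m/s, perpendicular to OA.
Rod angle: sinφ = −(r/L) sinθ ⇒ φ = -11.602°; ω_rod = −rω cosθ/√(L²−r²sin²θ) = +16.762 rad/s.
V_P = V_A + ω_rod × AP, with AP = 0.1678 m along the rod.
Components: V_Px = −rω sinθ − a·ω_rod·sinφ = -13.018 m/s;  V_Py = rω cosθ + a·ω_rod·cosφ = -0.73233 m/s.
|V_P| = √(V_Px² + V_Py²) = 13.038 m/s.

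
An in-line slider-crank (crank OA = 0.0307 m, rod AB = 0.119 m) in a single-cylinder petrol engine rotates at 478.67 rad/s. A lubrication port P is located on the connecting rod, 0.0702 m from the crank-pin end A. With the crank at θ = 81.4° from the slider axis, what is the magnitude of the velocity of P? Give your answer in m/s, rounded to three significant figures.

ω = 478.7 rad/s.  Crank-pin speed |V_A| = rω = 14.695 m/s, perpendicular to OA.
Rod angle: sinφ = −(r/L) sinθ ⇒ φ = -14.778°; ω_rod = −rω cosθ/√(L²−r²sin²θ) = -19.098 rad/s.
V_P = V_A + ω_rod × AP, with AP = 0.0702 m along the rod.
Components: V_Px = −rω sinθ − a·ω_rod·sinφ = -14.872 m/s;  V_Py = rω cosθ + a·ω_rod·cosφ = +0.90114 m/s.
|V_P| = √(V_Px² + V_Py²) = 14.899 m/s.

14.9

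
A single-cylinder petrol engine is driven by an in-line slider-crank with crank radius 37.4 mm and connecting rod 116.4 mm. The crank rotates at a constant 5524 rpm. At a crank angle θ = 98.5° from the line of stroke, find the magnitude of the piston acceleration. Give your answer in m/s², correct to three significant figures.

5900

ω = 2π·5524/60 = 578.5 rad/s
x(θ) = r cosθ + √(L² − r² sin²θ); with ω constant, a = ω²·d²x/dθ².
d²x/dθ² = −r cosθ − r²(cos2θ)/√u − r⁴ sin²2θ/(4u^{3/2}),  u = L² − r² sin²θ = 0.0121808 m².
Substituting r = 0.0374 m, L = 0.1164 m, θ = 98.5°: d²x/dθ² = +0.017617 m.
a = ω²·d²x/dθ² = (578.5)²·(+0.017617) = +5895.2 m/s²;  |a| = 5895.2 m/s².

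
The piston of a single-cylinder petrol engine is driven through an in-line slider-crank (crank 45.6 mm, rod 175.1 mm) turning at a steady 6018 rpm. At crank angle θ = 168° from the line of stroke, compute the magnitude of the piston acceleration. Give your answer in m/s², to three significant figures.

13400

ω = 2π·6018/60 = 630.2 rad/s
x(θ) = r cosθ + √(L² − r² sin²θ); with ω constant, a = ω²·d²x/dθ².
d²x/dθ² = −r cosθ − r²(cos2θ)/√u − r⁴ sin²2θ/(4u^{3/2}),  u = L² − r² sin²θ = 0.0305701 m².
Substituting r = 0.0456 m, L = 0.1751 m, θ = 168°: d²x/dθ² = +0.033706 m.
a = ω²·d²x/dθ² = (630.2)²·(+0.033706) = +13386 m/s²;  |a| = 13386 m/s².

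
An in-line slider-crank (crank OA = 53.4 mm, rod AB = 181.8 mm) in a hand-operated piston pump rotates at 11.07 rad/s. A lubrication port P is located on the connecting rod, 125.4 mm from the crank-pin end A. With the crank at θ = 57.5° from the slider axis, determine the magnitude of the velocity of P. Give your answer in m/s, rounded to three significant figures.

0.563

ω = 11.07 rad/s.  Crank-pin speed |V_A| = rω = 0.59114 m/s, perpendicular to OA.
Rod angle: sinφ = −(r/L) sinθ ⇒ φ = -14.343°; ω_rod = −rω cosθ/√(L²−r²sin²θ) = -1.8033 rad/s.
V_P = V_A + ω_rod × AP, with AP = 0.1254 m along the rod.
Components: V_Px = −rω sinθ − a·ω_rod·sinφ = -0.55458 m/s;  V_Py = rω cosθ + a·ω_rod·cosφ = +0.098535 m/s.
|V_P| = √(V_Px² + V_Py²) = 0.56327 m/s.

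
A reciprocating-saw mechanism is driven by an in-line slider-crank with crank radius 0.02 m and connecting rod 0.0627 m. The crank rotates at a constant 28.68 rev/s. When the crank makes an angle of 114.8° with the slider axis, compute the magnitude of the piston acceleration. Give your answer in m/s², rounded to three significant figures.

ω = 2π·28.7 = 180.2 rad/s
x(θ) = r cosθ + √(L² − r² sin²θ); with ω constant, a = ω²·d²x/dθ².
d²x/dθ² = −r cosθ − r²(cos2θ)/√u − r⁴ sin²2θ/(4u^{3/2}),  u = L² − r² sin²θ = 0.00360167 m².
Substituting r = 0.02 m, L = 0.0627 m, θ = 114.8°: d²x/dθ² = +0.012602 m.
a = ω²·d²x/dθ² = (180.2)²·(+0.012602) = +409.21 m/s²;  |a| = 409.21 m/s².

409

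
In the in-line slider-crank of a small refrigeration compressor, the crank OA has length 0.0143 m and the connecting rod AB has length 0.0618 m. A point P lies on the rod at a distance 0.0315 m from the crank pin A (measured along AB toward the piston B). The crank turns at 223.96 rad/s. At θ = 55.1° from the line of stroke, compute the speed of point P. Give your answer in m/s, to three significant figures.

ω = 224 rad/s.  Crank-pin speed |V_A| = rω = 3.2026 m/s, perpendicular to OA.
Rod angle: sinφ = −(r/L) sinθ ⇒ φ = -10.940°; ω_rod = −rω cosθ/√(L²−r²sin²θ) = -30.199 rad/s.
V_P = V_A + ω_rod × AP, with AP = 0.0315 m along the rod.
Components: V_Px = −rω sinθ − a·ω_rod·sinφ = -2.8072 m/s;  V_Py = rω cosθ + a·ω_rod·cosφ = +0.8984 m/s.
|V_P| = √(V_Px² + V_Py²) = 2.9474 m/s.

2.95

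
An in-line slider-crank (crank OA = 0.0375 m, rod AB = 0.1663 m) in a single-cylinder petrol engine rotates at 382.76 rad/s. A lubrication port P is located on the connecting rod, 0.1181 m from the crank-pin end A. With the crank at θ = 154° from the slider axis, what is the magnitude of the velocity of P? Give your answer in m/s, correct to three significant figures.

ω = 382.8 rad/s.  Crank-pin speed |V_A| = rω = 14.353 m/s, perpendicular to OA.
Rod angle: sinφ = −(r/L) sinθ ⇒ φ = -5.673°; ω_rod = −rω cosθ/√(L²−r²sin²θ) = +77.958 rad/s.
V_P = V_A + ω_rod × AP, with AP = 0.1181 m along the rod.
Components: V_Px = −rω sinθ − a·ω_rod·sinφ = -5.3821 m/s;  V_Py = rω cosθ + a·ω_rod·cosφ = -3.7391 m/s.
|V_P| = √(V_Px² + V_Py²) = 6.5535 m/s.

6.55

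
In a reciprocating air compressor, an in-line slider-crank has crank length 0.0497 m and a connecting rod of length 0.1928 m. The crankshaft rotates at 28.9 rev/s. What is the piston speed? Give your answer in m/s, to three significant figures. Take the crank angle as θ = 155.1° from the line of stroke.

ω = 2π·28.9 = 181.6 rad/s
For an in-line slider-crank, x = r cosθ + √(L² − r² sin²θ), so v = −rω sinθ·[1 + r cosθ/√(L² − r² sin²θ)].
With r = 0.0497 m, L = 0.1928 m, θ = 155.1°: √(L² − r² sin²θ) = 0.19166 m.
v = −0.0497·181.6·0.42104·[1 + 0.0497·-0.90704/0.19166] = -2.906 m/s.
|v| = 2.906 m/s.

2.91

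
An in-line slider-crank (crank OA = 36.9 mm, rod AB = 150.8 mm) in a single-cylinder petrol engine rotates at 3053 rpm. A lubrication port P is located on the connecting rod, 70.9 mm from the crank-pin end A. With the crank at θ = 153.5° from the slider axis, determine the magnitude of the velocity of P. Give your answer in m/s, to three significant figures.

7.32

ω = 319.7 rad/s.  Crank-pin speed |V_A| = rω = 11.797 m/s, perpendicular to OA.
Rod angle: sinφ = −(r/L) sinθ ⇒ φ = -6.268°; ω_rod = −rω cosθ/√(L²−r²sin²θ) = +70.433 rad/s.
V_P = V_A + ω_rod × AP, with AP = 0.0709 m along the rod.
Components: V_Px = −rω sinθ − a·ω_rod·sinφ = -4.7187 m/s;  V_Py = rω cosθ + a·ω_rod·cosφ = -5.5939 m/s.
|V_P| = √(V_Px² + V_Py²) = 7.3184 m/s.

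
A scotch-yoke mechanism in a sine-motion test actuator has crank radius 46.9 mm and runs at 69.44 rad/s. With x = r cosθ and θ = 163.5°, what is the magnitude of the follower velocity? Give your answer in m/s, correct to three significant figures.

ω = 69.44 rad/s
x = r cosθ ⇒ ẋ = −rω sinθ.
|v| = rω|sinθ| = 0.0469·69.44·|sin 163.5°| = 0.92496 m/s.

0.925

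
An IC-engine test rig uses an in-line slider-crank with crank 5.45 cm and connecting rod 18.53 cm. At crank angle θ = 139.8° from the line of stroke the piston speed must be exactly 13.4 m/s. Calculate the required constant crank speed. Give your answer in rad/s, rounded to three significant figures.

For an in-line slider-crank, |v_piston| = rω|sinθ|·[1 + r cosθ/√(L² − r² sin²θ)].
With r = 0.0545 m, L = 0.1853 m, θ = 139.8°: the bracketed kinematic factor |dx/dθ| = 0.027129 m.
ω = v/|dx/dθ| = 13.4/0.027129 = 493.94 rad/s.

494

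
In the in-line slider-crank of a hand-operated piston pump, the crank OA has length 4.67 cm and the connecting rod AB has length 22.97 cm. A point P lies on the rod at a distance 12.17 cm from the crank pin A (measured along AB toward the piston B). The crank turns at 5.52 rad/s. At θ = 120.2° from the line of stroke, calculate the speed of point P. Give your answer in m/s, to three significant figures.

ω = 5.52 rad/s.  Crank-pin speed |V_A| = rω = 0.25778 m/s, perpendicular to OA.
Rod angle: sinφ = −(r/L) sinθ ⇒ φ = -10.120°; ω_rod = −rω cosθ/√(L²−r²sin²θ) = +0.57344 rad/s.
V_P = V_A + ω_rod × AP, with AP = 0.1217 m along the rod.
Components: V_Px = −rω sinθ − a·ω_rod·sinφ = -0.21053 m/s;  V_Py = rω cosθ + a·ω_rod·cosφ = -0.060968 m/s.
|V_P| = √(V_Px² + V_Py²) = 0.21918 m/s.

0.219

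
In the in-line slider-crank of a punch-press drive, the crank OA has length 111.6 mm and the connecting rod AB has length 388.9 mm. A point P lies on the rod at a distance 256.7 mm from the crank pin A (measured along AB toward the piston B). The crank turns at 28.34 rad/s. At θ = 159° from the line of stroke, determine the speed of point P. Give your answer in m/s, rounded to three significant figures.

ω = 28.34 rad/s.  Crank-pin speed |V_A| = rω = 3.1627 m/s, perpendicular to OA.
Rod angle: sinφ = −(r/L) sinθ ⇒ φ = -5.903°; ω_rod = −rω cosθ/√(L²−r²sin²θ) = +7.6328 rad/s.
V_P = V_A + ω_rod × AP, with AP = 0.2567 m along the rod.
Components: V_Px = −rω sinθ − a·ω_rod·sinφ = -0.93193 m/s;  V_Py = rω cosθ + a·ω_rod·cosφ = -1.0037 m/s.
|V_P| = √(V_Px² + V_Py²) = 1.3696 m/s.

1.37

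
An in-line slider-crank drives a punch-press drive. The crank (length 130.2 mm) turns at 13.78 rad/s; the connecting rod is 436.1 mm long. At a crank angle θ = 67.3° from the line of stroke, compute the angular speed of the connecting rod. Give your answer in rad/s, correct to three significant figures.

ω = 13.78 rad/s
The rod makes angle φ with the slider axis where L sinφ = r sinθ; differentiating, L cosφ·φ̇ = r ω cosθ.
L cosφ = √(L² − r² sin²θ) = 0.41923 m.
|ω_rod| = r ω |cosθ| / √(L² − r² sin²θ) = 0.1302·13.78·0.38591/0.41923 = 1.6515 rad/s.

1.65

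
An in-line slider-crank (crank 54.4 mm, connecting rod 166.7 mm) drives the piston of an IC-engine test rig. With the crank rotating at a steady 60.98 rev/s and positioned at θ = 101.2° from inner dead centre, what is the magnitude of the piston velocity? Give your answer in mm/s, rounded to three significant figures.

19100

ω = 2π·61 = 383.1 rad/s
For an in-line slider-crank, x = r cosθ + √(L² − r² sin²θ), so v = −rω sinθ·[1 + r cosθ/√(L² − r² sin²θ)].
With r = 0.0544 m, L = 0.1667 m, θ = 101.2°: √(L² − r² sin²θ) = 0.15793 m.
v = −0.0544·383.1·0.98096·[1 + 0.0544·-0.19423/0.15793] = -19.078 m/s.
|v| = 19.078 m/s = 19078 mm/s.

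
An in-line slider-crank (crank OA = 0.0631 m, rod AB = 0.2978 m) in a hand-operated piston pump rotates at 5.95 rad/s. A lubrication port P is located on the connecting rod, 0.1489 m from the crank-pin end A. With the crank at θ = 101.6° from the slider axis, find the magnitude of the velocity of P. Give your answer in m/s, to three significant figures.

ω = 5.95 rad/s.  Crank-pin speed |V_A| = rω = 0.37545 m/s, perpendicular to OA.
Rod angle: sinφ = −(r/L) sinθ ⇒ φ = -11.979°; ω_rod = −rω cosθ/√(L²−r²sin²θ) = +0.25915 rad/s.
V_P = V_A + ω_rod × AP, with AP = 0.1489 m along the rod.
Components: V_Px = −rω sinθ − a·ω_rod·sinφ = -0.35977 m/s;  V_Py = rω cosθ + a·ω_rod·cosφ = -0.037747 m/s.
|V_P| = √(V_Px² + V_Py²) = 0.36174 m/s.

0.362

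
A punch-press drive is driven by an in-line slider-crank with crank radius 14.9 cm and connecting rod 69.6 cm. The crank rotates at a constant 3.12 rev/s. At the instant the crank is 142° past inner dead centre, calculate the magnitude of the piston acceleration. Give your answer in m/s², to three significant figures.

ω = 2π·3.12 = 19.6 rad/s
x(θ) = r cosθ + √(L² − r² sin²θ); with ω constant, a = ω²·d²x/dθ².
d²x/dθ² = −r cosθ − r²(cos2θ)/√u − r⁴ sin²2θ/(4u^{3/2}),  u = L² − r² sin²θ = 0.476001 m².
Substituting r = 0.149 m, L = 0.696 m, θ = 142°: d²x/dθ² = +0.10928 m.
a = ω²·d²x/dθ² = (19.6)²·(+0.10928) = +41.994 m/s²;  |a| = 41.994 m/s².

42.0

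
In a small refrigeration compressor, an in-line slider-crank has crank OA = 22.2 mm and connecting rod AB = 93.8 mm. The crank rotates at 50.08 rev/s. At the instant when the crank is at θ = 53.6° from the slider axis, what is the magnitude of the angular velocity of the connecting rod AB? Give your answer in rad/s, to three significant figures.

ω = 314.7 rad/s (converted from 50.08 rev/s).
The rod makes angle φ with the slider axis where L sinφ = r sinθ; differentiating, L cosφ·φ̇ = r ω cosθ.
L cosφ = √(L² − r² sin²θ) = 0.092082 m.
|ω_rod| = r ω |cosθ| / √(L² − r² sin²θ) = 0.0222·314.7·0.59342/0.092082 = 45.018 rad/s.

45.0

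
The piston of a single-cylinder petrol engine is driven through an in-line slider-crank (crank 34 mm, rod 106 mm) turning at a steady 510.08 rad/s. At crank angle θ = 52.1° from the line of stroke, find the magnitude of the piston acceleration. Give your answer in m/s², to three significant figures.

4790

ω = 510.1 rad/s
x(θ) = r cosθ + √(L² − r² sin²θ); with ω constant, a = ω²·d²x/dθ².
d²x/dθ² = −r cosθ − r²(cos2θ)/√u − r⁴ sin²2θ/(4u^{3/2}),  u = L² − r² sin²θ = 0.0105162 m².
Substituting r = 0.034 m, L = 0.106 m, θ = 52.1°: d²x/dθ² = -0.018412 m.
a = ω²·d²x/dθ² = (510.1)²·(-0.018412) = -4790.4 m/s²;  |a| = 4790.4 m/s².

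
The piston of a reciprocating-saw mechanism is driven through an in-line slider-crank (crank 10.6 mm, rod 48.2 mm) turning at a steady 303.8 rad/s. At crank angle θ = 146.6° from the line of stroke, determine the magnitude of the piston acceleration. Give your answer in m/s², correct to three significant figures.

729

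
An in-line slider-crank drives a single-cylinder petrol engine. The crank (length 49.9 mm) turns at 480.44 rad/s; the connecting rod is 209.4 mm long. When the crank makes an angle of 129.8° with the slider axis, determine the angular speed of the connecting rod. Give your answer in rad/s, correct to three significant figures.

74.5

ω = 480.4 rad/s
The rod makes angle φ with the slider axis where L sinφ = r sinθ; differentiating, L cosφ·φ̇ = r ω cosθ.
L cosφ = √(L² − r² sin²θ) = 0.20586 m.
|ω_rod| = r ω |cosθ| / √(L² − r² sin²θ) = 0.0499·480.4·0.64011/0.20586 = 74.545 rad/s.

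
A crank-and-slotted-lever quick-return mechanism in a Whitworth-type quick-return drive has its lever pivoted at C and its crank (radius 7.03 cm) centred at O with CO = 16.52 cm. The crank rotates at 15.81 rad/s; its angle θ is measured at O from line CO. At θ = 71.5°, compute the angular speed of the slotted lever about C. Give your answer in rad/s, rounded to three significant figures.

3.44

ω = 15.81 rad/s
Crank pin A relative to C: A = (d + r cosθ, r sinθ); lever angle φ = atan2(r sinθ, d + r cosθ).
Differentiating tanφ: φ̇ = rω(d cosθ + r)/(d² + r² + 2dr cosθ).
d² + r² + 2dr cosθ = |CA|² = 0.0396032 m²;  d cosθ + r = +0.12272 m.
|ω_lever| = |0.0703·15.81·+0.12272| / 0.0396032 = 3.444 rad/s.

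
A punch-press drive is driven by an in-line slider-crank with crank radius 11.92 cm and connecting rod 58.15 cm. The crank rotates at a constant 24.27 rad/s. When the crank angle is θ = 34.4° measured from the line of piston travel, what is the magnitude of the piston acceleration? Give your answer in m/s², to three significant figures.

ω = 24.27 rad/s
x(θ) = r cosθ + √(L² − r² sin²θ); with ω constant, a = ω²·d²x/dθ².
d²x/dθ² = −r cosθ − r²(cos2θ)/√u − r⁴ sin²2θ/(4u^{3/2}),  u = L² − r² sin²θ = 0.333607 m².
Substituting r = 0.1192 m, L = 0.5815 m, θ = 34.4°: d²x/dθ² = -0.10748 m.
a = ω²·d²x/dθ² = (24.27)²·(-0.10748) = -63.308 m/s²;  |a| = 63.308 m/s².

63.3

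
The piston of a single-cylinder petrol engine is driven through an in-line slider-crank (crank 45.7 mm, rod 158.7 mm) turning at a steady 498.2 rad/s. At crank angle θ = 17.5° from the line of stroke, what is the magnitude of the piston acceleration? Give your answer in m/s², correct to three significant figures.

ω = 498.2 rad/s
x(θ) = r cosθ + √(L² − r² sin²θ); with ω constant, a = ω²·d²x/dθ².
d²x/dθ² = −r cosθ − r²(cos2θ)/√u − r⁴ sin²2θ/(4u^{3/2}),  u = L² − r² sin²θ = 0.0249968 m².
Substituting r = 0.0457 m, L = 0.1587 m, θ = 17.5°: d²x/dθ² = -0.054496 m.
a = ω²·d²x/dθ² = (498.2)²·(-0.054496) = -13526 m/s²;  |a| = 13526 m/s².

13500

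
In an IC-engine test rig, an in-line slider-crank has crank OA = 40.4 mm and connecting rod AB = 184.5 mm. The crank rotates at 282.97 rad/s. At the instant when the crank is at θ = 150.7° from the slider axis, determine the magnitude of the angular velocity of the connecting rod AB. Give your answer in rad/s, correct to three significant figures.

54.3

ω = 283 rad/s
The rod makes angle φ with the slider axis where L sinφ = r sinθ; differentiating, L cosφ·φ̇ = r ω cosθ.
L cosφ = √(L² − r² sin²θ) = 0.18344 m.
|ω_rod| = r ω |cosθ| / √(L² − r² sin²θ) = 0.0404·283·0.87207/0.18344 = 54.348 rad/s.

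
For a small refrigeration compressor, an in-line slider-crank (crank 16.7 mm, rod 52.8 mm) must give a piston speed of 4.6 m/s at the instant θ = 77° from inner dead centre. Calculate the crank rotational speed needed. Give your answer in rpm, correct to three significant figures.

For an in-line slider-crank, |v_piston| = rω|sinθ|·[1 + r cosθ/√(L² − r² sin²θ)].
With r = 0.0167 m, L = 0.0528 m, θ = 77°: the bracketed kinematic factor |dx/dθ| = 0.017489 m.
ω = v/|dx/dθ| = 4.6/0.017489 = 263.02 rad/s.
N = 60ω/(2π) = 2511.7 rpm.

2510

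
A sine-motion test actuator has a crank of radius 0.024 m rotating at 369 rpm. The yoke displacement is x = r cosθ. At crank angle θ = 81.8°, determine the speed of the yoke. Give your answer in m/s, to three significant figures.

0.918

ω = 38.64 rad/s (from 369 rpm).
x = r cosθ ⇒ ẋ = −rω sinθ.
|v| = rω|sinθ| = 0.024·38.64·|sin 81.8°| = 0.91792 m/s.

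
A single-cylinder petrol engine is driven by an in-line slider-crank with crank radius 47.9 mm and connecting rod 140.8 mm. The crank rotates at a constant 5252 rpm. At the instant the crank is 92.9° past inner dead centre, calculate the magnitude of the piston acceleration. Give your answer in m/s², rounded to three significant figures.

ω = 2π·5252/60 = 550 rad/s
x(θ) = r cosθ + √(L² − r² sin²θ); with ω constant, a = ω²·d²x/dθ².
d²x/dθ² = −r cosθ − r²(cos2θ)/√u − r⁴ sin²2θ/(4u^{3/2}),  u = L² − r² sin²θ = 0.0175361 m².
Substituting r = 0.0479 m, L = 0.1408 m, θ = 92.9°: d²x/dθ² = +0.019655 m.
a = ω²·d²x/dθ² = (550)²·(+0.019655) = +5945.4 m/s²;  |a| = 5945.4 m/s².

5950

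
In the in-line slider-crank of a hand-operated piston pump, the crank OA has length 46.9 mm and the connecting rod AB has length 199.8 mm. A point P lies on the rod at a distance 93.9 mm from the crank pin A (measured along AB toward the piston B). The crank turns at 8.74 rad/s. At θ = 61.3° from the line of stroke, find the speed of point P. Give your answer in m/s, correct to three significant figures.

0.393

ω = 8.74 rad/s.  Crank-pin speed |V_A| = rω = 0.40991 m/s, perpendicular to OA.
Rod angle: sinφ = −(r/L) sinθ ⇒ φ = -11.882°; ω_rod = −rω cosθ/√(L²−r²sin²θ) = -1.0068 rad/s.
V_P = V_A + ω_rod × AP, with AP = 0.0939 m along the rod.
Components: V_Px = −rω sinθ − a·ω_rod·sinφ = -0.37901 m/s;  V_Py = rω cosθ + a·ω_rod·cosφ = +0.10433 m/s.
|V_P| = √(V_Px² + V_Py²) = 0.39311 m/s.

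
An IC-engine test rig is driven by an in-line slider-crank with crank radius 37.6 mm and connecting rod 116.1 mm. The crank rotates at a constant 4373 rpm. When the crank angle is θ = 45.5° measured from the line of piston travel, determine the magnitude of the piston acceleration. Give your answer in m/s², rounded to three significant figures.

ω = 2π·4373/60 = 457.9 rad/s
x(θ) = r cosθ + √(L² − r² sin²θ); with ω constant, a = ω²·d²x/dθ².
d²x/dθ² = −r cosθ − r²(cos2θ)/√u − r⁴ sin²2θ/(4u^{3/2}),  u = L² − r² sin²θ = 0.01276 m².
Substituting r = 0.0376 m, L = 0.1161 m, θ = 45.5°: d²x/dθ² = -0.026482 m.
a = ω²·d²x/dθ² = (457.9)²·(-0.026482) = -5553.6 m/s²;  |a| = 5553.6 m/s².

5550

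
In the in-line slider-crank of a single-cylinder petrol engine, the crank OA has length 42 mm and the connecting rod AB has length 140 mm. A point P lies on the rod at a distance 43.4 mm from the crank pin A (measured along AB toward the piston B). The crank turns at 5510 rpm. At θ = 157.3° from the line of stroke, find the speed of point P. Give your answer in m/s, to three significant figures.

17.6

ω = 577 rad/s.  Crank-pin speed |V_A| = rω = 24.234 m/s, perpendicular to OA.
Rod angle: sinφ = −(r/L) sinθ ⇒ φ = -6.648°; ω_rod = −rω cosθ/√(L²−r²sin²θ) = +160.77 rad/s.
V_P = V_A + ω_rod × AP, with AP = 0.0434 m along the rod.
Components: V_Px = −rω sinθ − a·ω_rod·sinφ = -8.5443 m/s;  V_Py = rω cosθ + a·ω_rod·cosφ = -15.426 m/s.
|V_P| = √(V_Px² + V_Py²) = 17.635 m/s.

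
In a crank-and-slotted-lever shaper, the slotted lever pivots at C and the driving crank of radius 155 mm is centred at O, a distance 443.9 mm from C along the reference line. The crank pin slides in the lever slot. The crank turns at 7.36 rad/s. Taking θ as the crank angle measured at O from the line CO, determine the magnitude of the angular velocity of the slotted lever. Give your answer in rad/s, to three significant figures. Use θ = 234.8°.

0.812

ω = 7.36 rad/s
Crank pin A relative to C: A = (d + r cosθ, r sinθ); lever angle φ = atan2(r sinθ, d + r cosθ).
Differentiating tanφ: φ̇ = rω(d cosθ + r)/(d² + r² + 2dr cosθ).
d² + r² + 2dr cosθ = |CA|² = 0.14175 m²;  d cosθ + r = -0.10088 m.
|ω_lever| = |0.155·7.36·-0.10088| / 0.14175 = 0.81187 rad/s.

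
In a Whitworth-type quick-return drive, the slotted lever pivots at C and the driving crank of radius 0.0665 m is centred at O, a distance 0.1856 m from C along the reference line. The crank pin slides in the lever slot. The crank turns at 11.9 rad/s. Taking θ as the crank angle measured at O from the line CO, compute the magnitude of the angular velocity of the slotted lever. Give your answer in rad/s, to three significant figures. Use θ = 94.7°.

1.10

ω = 11.9 rad/s
Crank pin A relative to C: A = (d + r cosθ, r sinθ); lever angle φ = atan2(r sinθ, d + r cosθ).
Differentiating tanφ: φ̇ = rω(d cosθ + r)/(d² + r² + 2dr cosθ).
d² + r² + 2dr cosθ = |CA|² = 0.036847 m²;  d cosθ + r = +0.051292 m.
|ω_lever| = |0.0665·11.9·+0.051292| / 0.036847 = 1.1016 rad/s.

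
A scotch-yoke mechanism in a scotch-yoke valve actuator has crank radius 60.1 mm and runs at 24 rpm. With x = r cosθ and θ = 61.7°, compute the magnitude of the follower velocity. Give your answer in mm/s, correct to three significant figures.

133

ω = 2.513 rad/s (from 24 rpm).
x = r cosθ ⇒ ẋ = −rω sinθ.
|v| = rω|sinθ| = 0.0601·2.513·|sin 61.7°| = 0.13299 m/s = 132.99 mm/s.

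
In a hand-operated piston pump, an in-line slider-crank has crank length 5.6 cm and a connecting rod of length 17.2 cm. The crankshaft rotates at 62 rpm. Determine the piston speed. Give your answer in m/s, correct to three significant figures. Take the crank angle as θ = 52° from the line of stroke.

ω = 2π·62/60 = 6.493 rad/s
For an in-line slider-crank, x = r cosθ + √(L² − r² sin²θ), so v = −rω sinθ·[1 + r cosθ/√(L² − r² sin²θ)].
With r = 0.056 m, L = 0.172 m, θ = 52°: √(L² − r² sin²θ) = 0.16624 m.
v = −0.056·6.493·0.78801·[1 + 0.056·0.61566/0.16624] = -0.34593 m/s.
|v| = 0.34593 m/s.

0.346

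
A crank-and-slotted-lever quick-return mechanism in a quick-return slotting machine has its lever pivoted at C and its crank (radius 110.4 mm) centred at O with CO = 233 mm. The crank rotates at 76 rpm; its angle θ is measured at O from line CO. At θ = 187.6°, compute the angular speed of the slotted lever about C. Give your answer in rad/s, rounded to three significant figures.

6.84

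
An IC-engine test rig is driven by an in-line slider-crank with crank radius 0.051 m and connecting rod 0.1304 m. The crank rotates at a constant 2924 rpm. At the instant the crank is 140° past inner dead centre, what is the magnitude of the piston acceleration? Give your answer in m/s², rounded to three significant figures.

3250

ω = 2π·2924/60 = 306.2 rad/s
x(θ) = r cosθ + √(L² − r² sin²θ); with ω constant, a = ω²·d²x/dθ².
d²x/dθ² = −r cosθ − r²(cos2θ)/√u − r⁴ sin²2θ/(4u^{3/2}),  u = L² − r² sin²θ = 0.0159295 m².
Substituting r = 0.051 m, L = 0.1304 m, θ = 140°: d²x/dθ² = +0.034674 m.
a = ω²·d²x/dθ² = (306.2)²·(+0.034674) = +3251 m/s²;  |a| = 3251 m/s².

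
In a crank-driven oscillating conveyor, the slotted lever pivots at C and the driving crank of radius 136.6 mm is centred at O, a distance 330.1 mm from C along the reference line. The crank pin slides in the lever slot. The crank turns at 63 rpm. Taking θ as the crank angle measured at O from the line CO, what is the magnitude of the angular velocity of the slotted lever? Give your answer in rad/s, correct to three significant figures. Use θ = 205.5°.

3.15

ω = 6.597 rad/s (from 63 rpm).
Crank pin A relative to C: A = (d + r cosθ, r sinθ); lever angle φ = atan2(r sinθ, d + r cosθ).
Differentiating tanφ: φ̇ = rω(d cosθ + r)/(d² + r² + 2dr cosθ).
d² + r² + 2dr cosθ = |CA|² = 0.0462274 m²;  d cosθ + r = -0.16134 m.
|ω_lever| = |0.1366·6.597·-0.16134| / 0.0462274 = 3.1454 rad/s.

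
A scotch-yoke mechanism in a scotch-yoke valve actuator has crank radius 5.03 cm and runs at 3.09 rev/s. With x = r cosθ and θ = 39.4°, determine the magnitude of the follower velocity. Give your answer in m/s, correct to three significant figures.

ω = 19.42 rad/s (from 3.09 rev/s).
x = r cosθ ⇒ ẋ = −rω sinθ.
|v| = rω|sinθ| = 0.0503·19.42·|sin 39.4°| = 0.61986 m/s.

0.620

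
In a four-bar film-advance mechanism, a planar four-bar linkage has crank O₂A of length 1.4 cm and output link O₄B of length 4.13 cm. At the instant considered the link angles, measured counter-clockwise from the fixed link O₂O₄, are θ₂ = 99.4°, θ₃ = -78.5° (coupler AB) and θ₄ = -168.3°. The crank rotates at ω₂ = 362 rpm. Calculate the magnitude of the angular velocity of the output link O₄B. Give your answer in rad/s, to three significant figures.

ω₂ = 37.91 rad/s (from 362 rpm).
Differentiating the loop-closure r₂e^{iθ₂}+r₃e^{iθ₃}=r₁+r₄e^{iθ₄} gives r₂ω₂e^{iθ₂}+r₃ω₃e^{iθ₃}=r₄ω₄e^{iθ₄}.
Eliminating the other unknown: ω₄ = r₂ω₂ sin(θ₂−θ₃) / [r₄ sin(θ₄−θ₃)].
Numerator sine = +0.03664; denominator sine = -0.99999.
Result = 0.014·37.91·(+0.03664) / (0.0413·(-0.99999)) = -0.47089 rad/s; magnitude 0.47089 rad/s.

0.471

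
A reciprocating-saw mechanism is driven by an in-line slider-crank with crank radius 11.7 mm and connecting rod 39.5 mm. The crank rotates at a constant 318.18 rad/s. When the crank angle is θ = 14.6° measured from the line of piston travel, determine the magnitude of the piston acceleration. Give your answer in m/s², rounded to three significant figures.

1460

ω = 318.2 rad/s
x(θ) = r cosθ + √(L² − r² sin²θ); with ω constant, a = ω²·d²x/dθ².
d²x/dθ² = −r cosθ − r²(cos2θ)/√u − r⁴ sin²2θ/(4u^{3/2}),  u = L² − r² sin²θ = 0.00155155 m².
Substituting r = 0.0117 m, L = 0.0395 m, θ = 14.6°: d²x/dθ² = -0.014374 m.
a = ω²·d²x/dθ² = (318.2)²·(-0.014374) = -1455.2 m/s²;  |a| = 1455.2 m/s².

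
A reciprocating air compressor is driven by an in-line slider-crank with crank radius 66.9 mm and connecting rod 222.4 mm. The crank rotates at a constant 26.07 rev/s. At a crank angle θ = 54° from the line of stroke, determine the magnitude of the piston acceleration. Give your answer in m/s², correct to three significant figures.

ω = 2π·26.1 = 163.8 rad/s
x(θ) = r cosθ + √(L² − r² sin²θ); with ω constant, a = ω²·d²x/dθ².
d²x/dθ² = −r cosθ − r²(cos2θ)/√u − r⁴ sin²2θ/(4u^{3/2}),  u = L² − r² sin²θ = 0.0465324 m².
Substituting r = 0.0669 m, L = 0.2224 m, θ = 54°: d²x/dθ² = -0.033363 m.
a = ω²·d²x/dθ² = (163.8)²·(-0.033363) = -895.16 m/s²;  |a| = 895.16 m/s².

895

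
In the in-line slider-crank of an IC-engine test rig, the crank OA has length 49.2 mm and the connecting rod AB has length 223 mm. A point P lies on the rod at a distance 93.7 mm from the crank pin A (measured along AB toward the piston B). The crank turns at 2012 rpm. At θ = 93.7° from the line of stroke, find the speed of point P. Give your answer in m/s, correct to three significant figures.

10.3

ω = 210.7 rad/s.  Crank-pin speed |V_A| = rω = 10.366 m/s, perpendicular to OA.
Rod angle: sinφ = −(r/L) sinθ ⇒ φ = -12.719°; ω_rod = −rω cosθ/√(L²−r²sin²θ) = +3.0753 rad/s.
V_P = V_A + ω_rod × AP, with AP = 0.0937 m along the rod.
Components: V_Px = −rω sinθ − a·ω_rod·sinφ = -10.281 m/s;  V_Py = rω cosθ + a·ω_rod·cosφ = -0.38788 m/s.
|V_P| = √(V_Px² + V_Py²) = 10.289 m/s.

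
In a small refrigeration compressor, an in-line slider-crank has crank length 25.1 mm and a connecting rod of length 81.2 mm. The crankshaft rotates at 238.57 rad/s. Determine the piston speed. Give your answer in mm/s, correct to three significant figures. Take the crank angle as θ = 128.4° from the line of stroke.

3760

ω = 238.6 rad/s
For an in-line slider-crank, x = r cosθ + √(L² − r² sin²θ), so v = −rω sinθ·[1 + r cosθ/√(L² − r² sin²θ)].
With r = 0.0251 m, L = 0.0812 m, θ = 128.4°: √(L² − r² sin²θ) = 0.078781 m.
v = −0.0251·238.6·0.78369·[1 + 0.0251·-0.62115/0.078781] = -3.7641 m/s.
|v| = 3.7641 m/s = 3764.1 mm/s.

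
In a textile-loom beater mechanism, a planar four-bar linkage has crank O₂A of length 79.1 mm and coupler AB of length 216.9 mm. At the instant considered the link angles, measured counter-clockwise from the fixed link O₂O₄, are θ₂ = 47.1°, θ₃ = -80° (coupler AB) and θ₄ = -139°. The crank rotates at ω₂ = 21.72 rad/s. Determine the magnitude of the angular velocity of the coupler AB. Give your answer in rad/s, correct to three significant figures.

0.982

ω₂ = 21.72 rad/s
Differentiating the loop-closure r₂e^{iθ₂}+r₃e^{iθ₃}=r₁+r₄e^{iθ₄} gives r₂ω₂e^{iθ₂}+r₃ω₃e^{iθ₃}=r₄ω₄e^{iθ₄}.
Eliminating the other unknown: ω₃ = r₂ω₂ sin(θ₄−θ₂) / [r₃ sin(θ₃−θ₄)].
Numerator sine = +0.10626; denominator sine = +0.85717.
Result = 0.0791·21.72·(+0.10626) / (0.2169·(+0.85717)) = +0.98197 rad/s; magnitude 0.98197 rad/s.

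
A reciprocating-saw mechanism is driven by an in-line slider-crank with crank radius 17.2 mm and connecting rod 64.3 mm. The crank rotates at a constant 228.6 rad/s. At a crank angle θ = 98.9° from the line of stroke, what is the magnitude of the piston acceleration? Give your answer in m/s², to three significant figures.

ω = 228.6 rad/s
x(θ) = r cosθ + √(L² − r² sin²θ); with ω constant, a = ω²·d²x/dθ².
d²x/dθ² = −r cosθ − r²(cos2θ)/√u − r⁴ sin²2θ/(4u^{3/2}),  u = L² − r² sin²θ = 0.00384573 m².
Substituting r = 0.0172 m, L = 0.0643 m, θ = 98.9°: d²x/dθ² = +0.0071946 m.
a = ω²·d²x/dθ² = (228.6)²·(+0.0071946) = +375.98 m/s²;  |a| = 375.98 m/s².

376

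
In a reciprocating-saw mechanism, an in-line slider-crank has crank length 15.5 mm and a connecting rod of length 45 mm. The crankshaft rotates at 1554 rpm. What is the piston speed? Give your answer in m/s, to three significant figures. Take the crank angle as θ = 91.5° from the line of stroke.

ω = 2π·1554/60 = 162.7 rad/s
For an in-line slider-crank, x = r cosθ + √(L² − r² sin²θ), so v = −rω sinθ·[1 + r cosθ/√(L² − r² sin²θ)].
With r = 0.0155 m, L = 0.045 m, θ = 91.5°: √(L² − r² sin²θ) = 0.042248 m.
v = −0.0155·162.7·0.99966·[1 + 0.0155·-0.02618/0.042248] = -2.4973 m/s.
|v| = 2.4973 m/s.

2.50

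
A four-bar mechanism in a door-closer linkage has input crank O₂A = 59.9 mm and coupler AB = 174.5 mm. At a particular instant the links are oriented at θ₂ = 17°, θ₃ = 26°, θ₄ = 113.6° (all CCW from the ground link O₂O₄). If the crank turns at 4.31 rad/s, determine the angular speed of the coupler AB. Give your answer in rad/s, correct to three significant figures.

1.47

ω₂ = 4.31 rad/s
Differentiating the loop-closure r₂e^{iθ₂}+r₃e^{iθ₃}=r₁+r₄e^{iθ₄} gives r₂ω₂e^{iθ₂}+r₃ω₃e^{iθ₃}=r₄ω₄e^{iθ₄}.
Eliminating the other unknown: ω₃ = r₂ω₂ sin(θ₄−θ₂) / [r₃ sin(θ₃−θ₄)].
Numerator sine = +0.99337; denominator sine = -0.99912.
Result = 0.0599·4.31·(+0.99337) / (0.1745·(-0.99912)) = -1.471 rad/s; magnitude 1.471 rad/s.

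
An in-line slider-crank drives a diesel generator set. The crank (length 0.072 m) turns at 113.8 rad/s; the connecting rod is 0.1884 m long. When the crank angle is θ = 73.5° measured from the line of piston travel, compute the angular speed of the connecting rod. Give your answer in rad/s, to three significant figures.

ω = 113.8 rad/s
The rod makes angle φ with the slider axis where L sinφ = r sinθ; differentiating, L cosφ·φ̇ = r ω cosθ.
L cosφ = √(L² − r² sin²θ) = 0.1753 m.
|ω_rod| = r ω |cosθ| / √(L² − r² sin²θ) = 0.072·113.8·0.28402/0.1753 = 13.275 rad/s.

13.3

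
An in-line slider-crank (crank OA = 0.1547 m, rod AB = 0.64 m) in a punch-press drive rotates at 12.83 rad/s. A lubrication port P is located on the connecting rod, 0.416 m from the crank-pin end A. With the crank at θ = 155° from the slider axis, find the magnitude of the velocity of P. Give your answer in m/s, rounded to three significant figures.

ω = 12.83 rad/s.  Crank-pin speed |V_A| = rω = 1.9848 m/s, perpendicular to OA.
Rod angle: sinφ = −(r/L) sinθ ⇒ φ = -5.863°; ω_rod = −rω cosθ/√(L²−r²sin²θ) = +2.8255 rad/s.
V_P = V_A + ω_rod × AP, with AP = 0.416 m along the rod.
Components: V_Px = −rω sinθ − a·ω_rod·sinφ = -0.71874 m/s;  V_Py = rω cosθ + a·ω_rod·cosφ = -0.62959 m/s.
|V_P| = √(V_Px² + V_Py²) = 0.9555 m/s.

0.955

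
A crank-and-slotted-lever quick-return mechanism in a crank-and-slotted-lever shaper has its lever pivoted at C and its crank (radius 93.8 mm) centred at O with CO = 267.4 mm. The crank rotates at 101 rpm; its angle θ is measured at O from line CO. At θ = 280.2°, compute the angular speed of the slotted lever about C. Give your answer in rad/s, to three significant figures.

1.57

ω = 10.58 rad/s (from 101 rpm).
Crank pin A relative to C: A = (d + r cosθ, r sinθ); lever angle φ = atan2(r sinθ, d + r cosθ).
Differentiating tanφ: φ̇ = rω(d cosθ + r)/(d² + r² + 2dr cosθ).
d² + r² + 2dr cosθ = |CA|² = 0.0891845 m²;  d cosθ + r = +0.14115 m.
|ω_lever| = |0.0938·10.58·+0.14115| / 0.0891845 = 1.5702 rad/s.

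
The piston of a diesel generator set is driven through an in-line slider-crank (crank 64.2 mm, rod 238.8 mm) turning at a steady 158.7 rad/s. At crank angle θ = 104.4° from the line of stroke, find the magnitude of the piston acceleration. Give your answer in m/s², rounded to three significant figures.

795

ω = 158.7 rad/s
x(θ) = r cosθ + √(L² − r² sin²θ); with ω constant, a = ω²·d²x/dθ².
d²x/dθ² = −r cosθ − r²(cos2θ)/√u − r⁴ sin²2θ/(4u^{3/2}),  u = L² − r² sin²θ = 0.0531587 m².
Substituting r = 0.0642 m, L = 0.2388 m, θ = 104.4°: d²x/dθ² = +0.031551 m.
a = ω²·d²x/dθ² = (158.7)²·(+0.031551) = +794.63 m/s²;  |a| = 794.63 m/s².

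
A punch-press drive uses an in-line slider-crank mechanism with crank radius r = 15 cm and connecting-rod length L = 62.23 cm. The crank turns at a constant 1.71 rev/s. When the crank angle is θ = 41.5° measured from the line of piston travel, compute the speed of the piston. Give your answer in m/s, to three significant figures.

1.26

ω = 2π·1.71 = 10.74 rad/s
For an in-line slider-crank, x = r cosθ + √(L² − r² sin²θ), so v = −rω sinθ·[1 + r cosθ/√(L² − r² sin²θ)].
With r = 0.15 m, L = 0.6223 m, θ = 41.5°: √(L² − r² sin²θ) = 0.61431 m.
v = −0.15·10.74·0.66262·[1 + 0.15·0.74896/0.61431] = -1.2632 m/s.
|v| = 1.2632 m/s.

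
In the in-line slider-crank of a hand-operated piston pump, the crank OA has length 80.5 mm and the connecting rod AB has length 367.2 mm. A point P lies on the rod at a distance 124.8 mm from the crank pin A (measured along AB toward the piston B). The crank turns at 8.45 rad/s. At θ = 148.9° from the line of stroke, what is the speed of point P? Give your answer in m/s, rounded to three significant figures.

ω = 8.45 rad/s.  Crank-pin speed |V_A| = rω = 0.68022 m/s, perpendicular to OA.
Rod angle: sinφ = −(r/L) sinθ ⇒ φ = -6.502°; ω_rod = −rω cosθ/√(L²−r²sin²θ) = +1.5965 rad/s.
V_P = V_A + ω_rod × AP, with AP = 0.1248 m along the rod.
Components: V_Px = −rω sinθ − a·ω_rod·sinφ = -0.3288 m/s;  V_Py = rω cosθ + a·ω_rod·cosφ = -0.3845 m/s.
|V_P| = √(V_Px² + V_Py²) = 0.50591 m/s.

0.506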